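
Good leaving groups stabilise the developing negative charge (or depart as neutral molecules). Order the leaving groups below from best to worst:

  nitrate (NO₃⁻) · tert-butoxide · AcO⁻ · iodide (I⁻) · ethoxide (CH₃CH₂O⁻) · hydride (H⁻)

Leaving-group ability tracks the stability of the departed species; conjugate-acid pKₐ is the usual yardstick (lower pKₐ → better LG).
iodide (I⁻): pKₐ(HI) ≈ -10
nitrate (NO₃⁻): pKₐ(HNO₃) ≈ -1.3
AcO⁻: pKₐ(CH₃COOH) ≈ 4.8
ethoxide (CH₃CH₂O⁻): pKₐ(CH₃CH₂OH) ≈ 16
tert-butoxide: pKₐ(t-BuOH) ≈ 18
hydride (H⁻): pKₐ(H₂) ≈ 36

iodide (I⁻) > nitrate (NO₃⁻) > AcO⁻ > ethoxide (CH₃CH₂O⁻) > tert-butoxide > hydride (H⁻)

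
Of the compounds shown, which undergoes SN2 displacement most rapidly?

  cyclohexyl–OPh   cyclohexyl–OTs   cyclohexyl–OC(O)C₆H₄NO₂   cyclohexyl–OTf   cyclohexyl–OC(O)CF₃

cyclohexyl–OTf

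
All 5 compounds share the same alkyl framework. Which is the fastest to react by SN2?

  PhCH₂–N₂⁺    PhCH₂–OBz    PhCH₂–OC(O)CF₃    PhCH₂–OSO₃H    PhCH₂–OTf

PhCH₂–N₂⁺

Same R in every case — rank the leaving groups.
A good leaving group is a weak base: the lower the pKₐ of its conjugate acid, the more readily it departs.
PhCH₂–N₂⁺ loses N₂: no meaningful conjugate acid; N₂ departs as an exceptionally stable neutral molecule
PhCH₂–OTf loses OTf⁻: pKₐ(CF₃SO₃H (triflic acid)) ≈ -14
PhCH₂–OSO₃H loses HSO₄⁻: pKₐ(H₂SO₄) ≈ -3
PhCH₂–OC(O)CF₃ loses CF₃COO⁻: pKₐ(CF₃COOH) ≈ 0.2
PhCH₂–OBz loses PhCOO⁻: pKₐ(C₆H₅COOH) ≈ 4.2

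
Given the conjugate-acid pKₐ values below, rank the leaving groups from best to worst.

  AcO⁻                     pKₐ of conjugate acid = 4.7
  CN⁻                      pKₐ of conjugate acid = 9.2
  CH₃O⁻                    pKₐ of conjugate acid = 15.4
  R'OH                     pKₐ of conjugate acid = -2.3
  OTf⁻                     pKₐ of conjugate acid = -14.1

OTf⁻ > R'OH > AcO⁻ > CN⁻ > CH₃O⁻

Lower conjugate-acid pKₐ ⇒ weaker base ⇒ better leaving group.
Sorting by the given values: OTf⁻ (-14.1), R'OH (-2.3), AcO⁻ (4.7), CN⁻ (9.2), CH₃O⁻ (15.4).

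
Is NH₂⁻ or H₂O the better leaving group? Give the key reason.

H₂O

H₂O is the better leaving group.
pKₐ(H₃O⁺) ≈ -1.7 versus pKₐ(NH₃) ≈ 38: H₂O is the much weaker base.
Neutral; leaves from a protonated alcohol (R–OH₂⁺).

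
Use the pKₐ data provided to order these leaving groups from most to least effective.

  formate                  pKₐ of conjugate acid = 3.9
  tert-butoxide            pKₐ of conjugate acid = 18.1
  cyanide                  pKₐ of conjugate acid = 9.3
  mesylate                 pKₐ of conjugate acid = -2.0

Lower conjugate-acid pKₐ ⇒ weaker base ⇒ better leaving group.
Sorting by the given values: mesylate (-2.0), formate (3.9), cyanide (9.3), tert-butoxide (18.1).

mesylate > formate > cyanide > tert-butoxide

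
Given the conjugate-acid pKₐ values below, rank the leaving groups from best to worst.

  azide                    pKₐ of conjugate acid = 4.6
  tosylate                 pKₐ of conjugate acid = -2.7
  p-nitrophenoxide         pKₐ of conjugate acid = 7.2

tosylate > azide > p-nitrophenoxide

Lower conjugate-acid pKₐ ⇒ weaker base ⇒ better leaving group.
Sorting by the given values: tosylate (-2.7), azide (4.6), p-nitrophenoxide (7.2).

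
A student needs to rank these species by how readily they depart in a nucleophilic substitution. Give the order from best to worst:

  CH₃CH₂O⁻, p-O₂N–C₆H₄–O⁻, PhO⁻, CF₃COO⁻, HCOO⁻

CF₃COO⁻ > HCOO⁻ > p-O₂N–C₆H₄–O⁻ > PhO⁻ > CH₃CH₂O⁻

CF₃COO⁻: pKₐ(CF₃COOH) ≈ 0.2
HCOO⁻: pKₐ(HCOOH) ≈ 3.8
p-O₂N–C₆H₄–O⁻: pKₐ(p-nitrophenol) ≈ 7.2
PhO⁻: pKₐ(C₆H₅OH (phenol)) ≈ 10
CH₃CH₂O⁻: pKₐ(CH₃CH₂OH) ≈ 16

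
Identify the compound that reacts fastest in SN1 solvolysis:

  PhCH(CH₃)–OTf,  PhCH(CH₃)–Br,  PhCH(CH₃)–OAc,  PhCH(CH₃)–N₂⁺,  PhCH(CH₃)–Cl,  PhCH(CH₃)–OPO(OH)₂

PhCH(CH₃)–N₂⁺

Same R in every case — rank the leaving groups.
The more stable X⁻ (or X) is on its own — i.e. the weaker a base it is — the better a leaving group it makes.
PhCH(CH₃)–N₂⁺ loses N₂: no meaningful conjugate acid; N₂ departs as an exceptionally stable neutral molecule
PhCH(CH₃)–OTf loses OTf⁻: pKₐ(CF₃SO₃H (triflic acid)) ≈ -14
PhCH(CH₃)–Br loses Br⁻: pKₐ(HBr) ≈ -9
PhCH(CH₃)–Cl loses Cl⁻: pKₐ(HCl) ≈ -7
PhCH(CH₃)–OPO(OH)₂ loses H₂PO₄⁻: pKₐ(H₃PO₄) ≈ 2.1
PhCH(CH₃)–OAc loses AcO⁻: pKₐ(CH₃COOH) ≈ 4.8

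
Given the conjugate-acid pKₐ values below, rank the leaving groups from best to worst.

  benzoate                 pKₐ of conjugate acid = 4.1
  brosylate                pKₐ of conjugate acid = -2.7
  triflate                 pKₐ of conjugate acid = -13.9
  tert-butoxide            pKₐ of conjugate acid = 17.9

triflate > brosylate > benzoate > tert-butoxide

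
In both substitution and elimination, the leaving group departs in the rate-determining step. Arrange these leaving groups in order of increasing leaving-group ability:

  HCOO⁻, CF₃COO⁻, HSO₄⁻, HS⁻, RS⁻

RS⁻ < HS⁻ < HCOO⁻ < CF₃COO⁻ < HSO₄⁻

Rank by basicity of the departing species: weakest base leaves most easily.
HSO₄⁻: pKₐ(H₂SO₄) ≈ -3
CF₃COO⁻: pKₐ(CF₃COOH) ≈ 0.2
HCOO⁻: pKₐ(HCOOH) ≈ 3.8
HS⁻: pKₐ(H₂S) ≈ 7
RS⁻: pKₐ(RSH (a thiol)) ≈ 10.5
Reversing gives the worst-to-best order requested.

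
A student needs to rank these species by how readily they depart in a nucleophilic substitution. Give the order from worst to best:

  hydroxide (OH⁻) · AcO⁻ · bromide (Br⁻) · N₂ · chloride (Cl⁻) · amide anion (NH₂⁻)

amide anion (NH₂⁻) < hydroxide (OH⁻) < AcO⁻ < chloride (Cl⁻) < bromide (Br⁻) < N₂

The more stable X⁻ (or X) is on its own — i.e. the weaker a base it is — the better a leaving group it makes.
N₂: no meaningful conjugate acid; N₂ departs as an exceptionally stable neutral molecule
bromide (Br⁻): pKₐ(HBr) ≈ -9
chloride (Cl⁻): pKₐ(HCl) ≈ -7
AcO⁻: pKₐ(CH₃COOH) ≈ 4.8
hydroxide (OH⁻): pKₐ(H₂O) ≈ 15.7
amide anion (NH₂⁻): pKₐ(NH₃) ≈ 38
Listed from poorest to best leaving group as asked.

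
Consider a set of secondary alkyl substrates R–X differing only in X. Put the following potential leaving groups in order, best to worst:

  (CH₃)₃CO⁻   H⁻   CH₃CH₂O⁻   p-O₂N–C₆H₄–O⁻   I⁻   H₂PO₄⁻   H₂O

I⁻ > H₂O > H₂PO₄⁻ > p-O₂N–C₆H₄–O⁻ > CH₃CH₂O⁻ > (CH₃)₃CO⁻ > H⁻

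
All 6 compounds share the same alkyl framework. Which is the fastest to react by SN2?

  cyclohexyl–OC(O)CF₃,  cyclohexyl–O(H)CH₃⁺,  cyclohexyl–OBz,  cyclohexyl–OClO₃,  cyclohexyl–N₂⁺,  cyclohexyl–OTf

With the same alkyl group throughout, only the leaving group differentiates the rates.
Leaving-group ability tracks the stability of the departed species; conjugate-acid pKₐ is the usual yardstick (lower pKₐ → better LG).
cyclohexyl–N₂⁺ loses N₂: no meaningful conjugate acid; N₂ departs as an exceptionally stable neutral molecule
cyclohexyl–OTf loses OTf⁻: pKₐ(CF₃SO₃H (triflic acid)) ≈ -14
cyclohexyl–OClO₃ loses ClO₄⁻: pKₐ(HClO₄) ≈ -10
cyclohexyl–O(H)CH₃⁺ loses R'OH: pKₐ(R'OH₂⁺) ≈ -2.4
cyclohexyl–OC(O)CF₃ loses CF₃COO⁻: pKₐ(CF₃COOH) ≈ 0.2
cyclohexyl–OBz loses PhCOO⁻: pKₐ(C₆H₅COOH) ≈ 4.2

cyclohexyl–N₂⁺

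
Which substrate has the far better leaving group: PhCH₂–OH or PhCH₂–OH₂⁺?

From PhCH₂–OH the departing group would be OH⁻ (pKₐ(H₂O) ≈ 15.7). Strong base; essentially never leaves without prior activation.
From PhCH₂–OH₂⁺ the leaving group is H₂O (pKₐ(H₃O⁺) ≈ -1.7). Neutral; leaves from a protonated alcohol (R–OH₂⁺).
(In practice PhCH₂–OH₂⁺ is made from PhCH₂–OH by protonation with strong acid, converting the leaving group from hydroxide to neutral water.)

PhCH₂–OH₂⁺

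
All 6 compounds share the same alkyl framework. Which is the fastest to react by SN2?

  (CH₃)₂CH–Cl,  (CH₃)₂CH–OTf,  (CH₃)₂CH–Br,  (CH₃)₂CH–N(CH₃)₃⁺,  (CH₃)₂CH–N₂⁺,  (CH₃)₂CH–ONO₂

With the same alkyl group throughout, only the leaving group differentiates the rates.
Leaving-group ability tracks the stability of the departed species; conjugate-acid pKₐ is the usual yardstick (lower pKₐ → better LG).
(CH₃)₂CH–N₂⁺ loses N₂: no meaningful conjugate acid; N₂ departs as an exceptionally stable neutral molecule
(CH₃)₂CH–OTf loses OTf⁻: pKₐ(CF₃SO₃H (triflic acid)) ≈ -14
(CH₃)₂CH–Br loses Br⁻: pKₐ(HBr) ≈ -9
(CH₃)₂CH–Cl loses Cl⁻: pKₐ(HCl) ≈ -7
(CH₃)₂CH–ONO₂ loses NO₃⁻: pKₐ(HNO₃) ≈ -1.3
(CH₃)₂CH–N(CH₃)₃⁺ loses NR'₃: pKₐ(R'₃NH⁺) ≈ 10.7

(CH₃)₂CH–N₂⁺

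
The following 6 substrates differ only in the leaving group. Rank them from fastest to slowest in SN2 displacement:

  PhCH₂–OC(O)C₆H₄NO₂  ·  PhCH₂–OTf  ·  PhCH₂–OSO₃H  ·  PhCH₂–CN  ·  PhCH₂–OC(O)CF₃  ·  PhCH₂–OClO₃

PhCH₂–OTf > PhCH₂–OClO₃ > PhCH₂–OSO₃H > PhCH₂–OC(O)CF₃ > PhCH₂–OC(O)C₆H₄NO₂ > PhCH₂–CN

Same R in every case — rank the leaving groups.
A good leaving group is a weak base: the lower the pKₐ of its conjugate acid, the more readily it departs.
PhCH₂–OTf loses OTf⁻: pKₐ(CF₃SO₃H (triflic acid)) ≈ -14
PhCH₂–OClO₃ loses ClO₄⁻: pKₐ(HClO₄) ≈ -10
PhCH₂–OSO₃H loses HSO₄⁻: pKₐ(H₂SO₄) ≈ -3
PhCH₂–OC(O)CF₃ loses CF₃COO⁻: pKₐ(CF₃COOH) ≈ 0.2
PhCH₂–OC(O)C₆H₄NO₂ loses p-O₂N–C₆H₄–COO⁻: pKₐ(p-nitrobenzoic acid) ≈ 3.4
PhCH₂–CN loses CN⁻: pKₐ(HCN) ≈ 9.2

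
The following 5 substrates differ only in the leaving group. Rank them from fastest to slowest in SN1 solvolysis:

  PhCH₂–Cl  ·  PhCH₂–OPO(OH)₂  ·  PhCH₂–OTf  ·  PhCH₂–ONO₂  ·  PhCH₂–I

PhCH₂–OTf > PhCH₂–I > PhCH₂–Cl > PhCH₂–ONO₂ > PhCH₂–OPO(OH)₂

Identical carbon frameworks mean the comparison reduces to leaving-group quality.
The more stable X⁻ (or X) is on its own — i.e. the weaker a base it is — the better a leaving group it makes.
PhCH₂–OTf loses OTf⁻: pKₐ(CF₃SO₃H (triflic acid)) ≈ -14
PhCH₂–I loses I⁻: pKₐ(HI) ≈ -10
PhCH₂–Cl loses Cl⁻: pKₐ(HCl) ≈ -7
PhCH₂–ONO₂ loses NO₃⁻: pKₐ(HNO₃) ≈ -1.3
PhCH₂–OPO(OH)₂ loses H₂PO₄⁻: pKₐ(H₃PO₄) ≈ 2.1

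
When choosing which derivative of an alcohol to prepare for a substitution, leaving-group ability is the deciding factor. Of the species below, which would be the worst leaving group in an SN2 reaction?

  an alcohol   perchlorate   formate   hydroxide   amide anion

amide anion

Leaving-group ability tracks the stability of the departed species; conjugate-acid pKₐ is the usual yardstick (lower pKₐ → better LG).
perchlorate: pKₐ(HClO₄) ≈ -10
an alcohol: pKₐ(R'OH₂⁺) ≈ -2.4
formate: pKₐ(HCOOH) ≈ 3.8
hydroxide: pKₐ(H₂O) ≈ 15.7
amide anion: pKₐ(NH₃) ≈ 38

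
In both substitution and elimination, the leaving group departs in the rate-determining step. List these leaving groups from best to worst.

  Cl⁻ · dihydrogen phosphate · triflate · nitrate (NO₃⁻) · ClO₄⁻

triflate > ClO₄⁻ > Cl⁻ > nitrate (NO₃⁻) > dihydrogen phosphate

A good leaving group is a weak base: the lower the pKₐ of its conjugate acid, the more readily it departs.
triflate: pKₐ(CF₃SO₃H (triflic acid)) ≈ -14 — charge spread over three oxygens and a CF₃ group; the premier leaving group in synthesis
ClO₄⁻: pKₐ(HClO₄) ≈ -10 — extremely weak base; rarely used for safety reasons
Cl⁻: pKₐ(HCl) ≈ -7
nitrate (NO₃⁻): pKₐ(HNO₃) ≈ -1.3
dihydrogen phosphate: pKₐ(H₃PO₄) ≈ 2.1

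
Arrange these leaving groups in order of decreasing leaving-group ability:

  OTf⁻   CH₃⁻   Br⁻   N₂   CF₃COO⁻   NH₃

A good leaving group is a weak base: the lower the pKₐ of its conjugate acid, the more readily it departs.
N₂: no meaningful conjugate acid; N₂ departs as an exceptionally stable neutral molecule
OTf⁻: pKₐ(CF₃SO₃H (triflic acid)) ≈ -14
Br⁻: pKₐ(HBr) ≈ -9
CF₃COO⁻: pKₐ(CF₃COOH) ≈ 0.2
NH₃: pKₐ(NH₄⁺) ≈ 9.2
CH₃⁻: pKₐ(CH₄) ≈ 48

N₂ > OTf⁻ > Br⁻ > CF₃COO⁻ > NH₃ > CH₃⁻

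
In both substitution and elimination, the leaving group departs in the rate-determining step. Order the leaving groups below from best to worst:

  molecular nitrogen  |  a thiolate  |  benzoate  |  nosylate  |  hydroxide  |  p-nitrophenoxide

molecular nitrogen > nosylate > benzoate > p-nitrophenoxide > a thiolate > hydroxide

Leaving-group ability tracks the stability of the departed species; conjugate-acid pKₐ is the usual yardstick (lower pKₐ → better LG).
molecular nitrogen: no meaningful conjugate acid; N₂ departs as an exceptionally stable neutral molecule
nosylate: pKₐ(p-O₂NC₆H₄SO₃H) ≈ -3.5
benzoate: pKₐ(C₆H₅COOH) ≈ 4.2 — aryl carboxylate
p-nitrophenoxide: pKₐ(p-nitrophenol) ≈ 7.2 — nitro group delocalises the charge; the classic chromogenic LG
a thiolate: pKₐ(RSH (a thiol)) ≈ 10.5 — moderately basic; rarely leaves without activation
hydroxide: pKₐ(H₂O) ≈ 15.7 — strong base; essentially never leaves without prior activation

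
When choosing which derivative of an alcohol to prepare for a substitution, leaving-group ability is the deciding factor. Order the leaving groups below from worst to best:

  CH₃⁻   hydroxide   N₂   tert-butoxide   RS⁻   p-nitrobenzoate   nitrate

CH₃⁻ < tert-butoxide < hydroxide < RS⁻ < p-nitrobenzoate < nitrate < N₂

Leaving-group ability tracks the stability of the departed species; conjugate-acid pKₐ is the usual yardstick (lower pKₐ → better LG).
N₂: no meaningful conjugate acid; N₂ departs as an exceptionally stable neutral molecule
nitrate: pKₐ(HNO₃) ≈ -1.3
p-nitrobenzoate: pKₐ(p-nitrobenzoic acid) ≈ 3.4
RS⁻: pKₐ(RSH (a thiol)) ≈ 10.5
hydroxide: pKₐ(H₂O) ≈ 15.7
tert-butoxide: pKₐ(t-BuOH) ≈ 18
CH₃⁻: pKₐ(CH₄) ≈ 48
Listed from poorest to best leaving group as asked.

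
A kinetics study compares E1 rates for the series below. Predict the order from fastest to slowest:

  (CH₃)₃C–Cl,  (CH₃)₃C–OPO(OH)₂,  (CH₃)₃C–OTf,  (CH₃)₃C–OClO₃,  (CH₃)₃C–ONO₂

(CH₃)₃C–OTf > (CH₃)₃C–OClO₃ > (CH₃)₃C–Cl > (CH₃)₃C–ONO₂ > (CH₃)₃C–OPO(OH)₂

Identical carbon frameworks mean the comparison reduces to leaving-group quality.
Leaving-group ability tracks the stability of the departed species; conjugate-acid pKₐ is the usual yardstick (lower pKₐ → better LG).
(CH₃)₃C–OTf loses OTf⁻: pKₐ(CF₃SO₃H (triflic acid)) ≈ -14
(CH₃)₃C–OClO₃ loses ClO₄⁻: pKₐ(HClO₄) ≈ -10
(CH₃)₃C–Cl loses Cl⁻: pKₐ(HCl) ≈ -7
(CH₃)₃C–ONO₂ loses NO₃⁻: pKₐ(HNO₃) ≈ -1.3
(CH₃)₃C–OPO(OH)₂ loses H₂PO₄⁻: pKₐ(H₃PO₄) ≈ 2.1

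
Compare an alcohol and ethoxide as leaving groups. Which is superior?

an alcohol is the better leaving group.
pKₐ(R'OH₂⁺) ≈ -2.4 versus pKₐ(CH₃CH₂OH) ≈ 16: an alcohol is the much weaker base.
Neutral; leaves from a protonated ether (an oxonium ion, R–O(H)R'⁺).

an alcohol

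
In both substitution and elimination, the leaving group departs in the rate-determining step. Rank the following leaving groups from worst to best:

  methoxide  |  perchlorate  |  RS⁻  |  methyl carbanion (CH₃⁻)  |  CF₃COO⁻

perchlorate: pKₐ(HClO₄) ≈ -10
CF₃COO⁻: pKₐ(CF₃COOH) ≈ 0.2
RS⁻: pKₐ(RSH (a thiol)) ≈ 10.5
methoxide: pKₐ(CH₃OH) ≈ 15.5
methyl carbanion (CH₃⁻): pKₐ(CH₄) ≈ 48
Reversing gives the worst-to-best order requested.

methyl carbanion (CH₃⁻) < methoxide < RS⁻ < CF₃COO⁻ < perchlorate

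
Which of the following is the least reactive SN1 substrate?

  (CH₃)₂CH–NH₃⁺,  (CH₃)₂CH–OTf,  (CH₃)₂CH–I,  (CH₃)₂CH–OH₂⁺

Identical carbon frameworks mean the comparison reduces to leaving-group quality.
A good leaving group is a weak base: the lower the pKₐ of its conjugate acid, the more readily it departs.
(CH₃)₂CH–OTf loses OTf⁻: pKₐ(CF₃SO₃H (triflic acid)) ≈ -14
(CH₃)₂CH–I loses I⁻: pKₐ(HI) ≈ -10
(CH₃)₂CH–OH₂⁺ loses H₂O: pKₐ(H₃O⁺) ≈ -1.7
(CH₃)₂CH–NH₃⁺ loses NH₃: pKₐ(NH₄⁺) ≈ 9.2

(CH₃)₂CH–NH₃⁺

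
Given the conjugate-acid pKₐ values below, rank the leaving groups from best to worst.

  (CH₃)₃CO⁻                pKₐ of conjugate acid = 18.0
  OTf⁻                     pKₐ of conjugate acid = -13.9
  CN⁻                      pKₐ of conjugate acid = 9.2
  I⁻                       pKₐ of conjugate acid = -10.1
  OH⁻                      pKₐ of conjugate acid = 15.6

OTf⁻ > I⁻ > CN⁻ > OH⁻ > (CH₃)₃CO⁻

Lower conjugate-acid pKₐ ⇒ weaker base ⇒ better leaving group.
Sorting by the given values: OTf⁻ (-13.9), I⁻ (-10.1), CN⁻ (9.2), OH⁻ (15.6), (CH₃)₃CO⁻ (18.0).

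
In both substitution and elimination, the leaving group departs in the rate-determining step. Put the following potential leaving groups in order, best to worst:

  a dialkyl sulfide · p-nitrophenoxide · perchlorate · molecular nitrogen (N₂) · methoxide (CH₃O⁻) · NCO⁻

molecular nitrogen (N₂) > perchlorate > a dialkyl sulfide > NCO⁻ > p-nitrophenoxide > methoxide (CH₃O⁻)

molecular nitrogen (N₂): no meaningful conjugate acid; N₂ departs as an exceptionally stable neutral molecule
perchlorate: pKₐ(HClO₄) ≈ -10
a dialkyl sulfide: pKₐ(R'₂SH⁺) ≈ -7
NCO⁻: pKₐ(HOCN) ≈ 3.5 — resonance between N and O
p-nitrophenoxide: pKₐ(p-nitrophenol) ≈ 7.2 — nitro group delocalises the charge; the classic chromogenic LG
methoxide (CH₃O⁻): pKₐ(CH₃OH) ≈ 15.5 — strong base; alkoxides do not leave unassisted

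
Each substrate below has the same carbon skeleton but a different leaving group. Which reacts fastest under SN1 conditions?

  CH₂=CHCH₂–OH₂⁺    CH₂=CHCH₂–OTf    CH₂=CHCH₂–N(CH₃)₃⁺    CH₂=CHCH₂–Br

CH₂=CHCH₂–OTf

Same R in every case — rank the leaving groups.
Rank by basicity of the departing species: weakest base leaves most easily.
CH₂=CHCH₂–OTf loses OTf⁻: pKₐ(CF₃SO₃H (triflic acid)) ≈ -14
CH₂=CHCH₂–Br loses Br⁻: pKₐ(HBr) ≈ -9
CH₂=CHCH₂–OH₂⁺ loses H₂O: pKₐ(H₃O⁺) ≈ -1.7
CH₂=CHCH₂–N(CH₃)₃⁺ loses NR'₃: pKₐ(R'₃NH⁺) ≈ 10.7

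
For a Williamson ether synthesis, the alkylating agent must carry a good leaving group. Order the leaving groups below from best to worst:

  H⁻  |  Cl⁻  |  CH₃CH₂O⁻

Cl⁻ > CH₃CH₂O⁻ > H⁻

Leaving-group ability tracks the stability of the departed species; conjugate-acid pKₐ is the usual yardstick (lower pKₐ → better LG).
Cl⁻: pKₐ(HCl) ≈ -7
CH₃CH₂O⁻: pKₐ(CH₃CH₂OH) ≈ 16 — strong base; alkoxides do not leave unassisted
H⁻: pKₐ(H₂) ≈ 36 — extremely strong base; leaves only in special hydride-transfer contexts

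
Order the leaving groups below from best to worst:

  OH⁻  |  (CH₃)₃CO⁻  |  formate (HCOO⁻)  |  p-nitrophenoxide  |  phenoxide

formate (HCOO⁻) > p-nitrophenoxide > phenoxide > OH⁻ > (CH₃)₃CO⁻

A good leaving group is a weak base: the lower the pKₐ of its conjugate acid, the more readily it departs.
formate (HCOO⁻): pKₐ(HCOOH) ≈ 3.8 — resonance-stabilised carboxylate
p-nitrophenoxide: pKₐ(p-nitrophenol) ≈ 7.2
phenoxide: pKₐ(C₆H₅OH (phenol)) ≈ 10
OH⁻: pKₐ(H₂O) ≈ 15.7
(CH₃)₃CO⁻: pKₐ(t-BuOH) ≈ 18 — bulky, strongly basic alkoxide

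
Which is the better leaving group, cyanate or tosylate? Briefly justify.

tosylate

tosylate is the better leaving group.
pKₐ(p-CH₃C₆H₄SO₃H (TsOH)) ≈ -2.8 versus pKₐ(HOCN) ≈ 3.5: tosylate is the much weaker base.
Resonance-delocalised arenesulfonate.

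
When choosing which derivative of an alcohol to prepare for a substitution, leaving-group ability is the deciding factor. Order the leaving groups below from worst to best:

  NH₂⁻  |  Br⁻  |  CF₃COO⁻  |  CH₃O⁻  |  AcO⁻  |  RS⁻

NH₂⁻ < CH₃O⁻ < RS⁻ < AcO⁻ < CF₃COO⁻ < Br⁻

Leaving-group ability tracks the stability of the departed species; conjugate-acid pKₐ is the usual yardstick (lower pKₐ → better LG).
Br⁻: pKₐ(HBr) ≈ -9
CF₃COO⁻: pKₐ(CF₃COOH) ≈ 0.2
AcO⁻: pKₐ(CH₃COOH) ≈ 4.8
RS⁻: pKₐ(RSH (a thiol)) ≈ 10.5
CH₃O⁻: pKₐ(CH₃OH) ≈ 15.5
NH₂⁻: pKₐ(NH₃) ≈ 38
The question asks for worst first, so the sequence is read in increasing leaving-group ability.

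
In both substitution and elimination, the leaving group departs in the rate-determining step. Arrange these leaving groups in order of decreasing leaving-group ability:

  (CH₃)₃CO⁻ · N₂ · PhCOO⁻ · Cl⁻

Leaving-group ability tracks the stability of the departed species; conjugate-acid pKₐ is the usual yardstick (lower pKₐ → better LG).
N₂: no meaningful conjugate acid; N₂ departs as an exceptionally stable neutral molecule
Cl⁻: pKₐ(HCl) ≈ -7
PhCOO⁻: pKₐ(C₆H₅COOH) ≈ 4.2
(CH₃)₃CO⁻: pKₐ(t-BuOH) ≈ 18

N₂ > Cl⁻ > PhCOO⁻ > (CH₃)₃CO⁻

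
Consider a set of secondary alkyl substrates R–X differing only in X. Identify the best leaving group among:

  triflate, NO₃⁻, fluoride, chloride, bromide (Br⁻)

triflate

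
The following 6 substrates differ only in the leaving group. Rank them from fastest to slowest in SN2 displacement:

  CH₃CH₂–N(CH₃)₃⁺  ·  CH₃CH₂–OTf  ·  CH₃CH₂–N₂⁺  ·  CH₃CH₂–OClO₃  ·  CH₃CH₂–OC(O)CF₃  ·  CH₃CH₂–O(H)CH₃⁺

Same R in every case — rank the leaving groups.
Rank by basicity of the departing species: weakest base leaves most easily.
CH₃CH₂–N₂⁺ loses N₂: no meaningful conjugate acid; N₂ departs as an exceptionally stable neutral molecule
CH₃CH₂–OTf loses OTf⁻: pKₐ(CF₃SO₃H (triflic acid)) ≈ -14
CH₃CH₂–OClO₃ loses ClO₄⁻: pKₐ(HClO₄) ≈ -10
CH₃CH₂–O(H)CH₃⁺ loses R'OH: pKₐ(R'OH₂⁺) ≈ -2.4
CH₃CH₂–OC(O)CF₃ loses CF₃COO⁻: pKₐ(CF₃COOH) ≈ 0.2
CH₃CH₂–N(CH₃)₃⁺ loses NR'₃: pKₐ(R'₃NH⁺) ≈ 10.7

CH₃CH₂–N₂⁺ > CH₃CH₂–OTf > CH₃CH₂–OClO₃ > CH₃CH₂–O(H)CH₃⁺ > CH₃CH₂–OC(O)CF₃ > CH₃CH₂–N(CH₃)₃⁺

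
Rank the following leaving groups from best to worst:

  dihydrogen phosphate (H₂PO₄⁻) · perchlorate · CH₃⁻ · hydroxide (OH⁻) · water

perchlorate: pKₐ(HClO₄) ≈ -10
water: pKₐ(H₃O⁺) ≈ -1.7
dihydrogen phosphate (H₂PO₄⁻): pKₐ(H₃PO₄) ≈ 2.1
hydroxide (OH⁻): pKₐ(H₂O) ≈ 15.7
CH₃⁻: pKₐ(CH₄) ≈ 48

perchlorate > water > dihydrogen phosphate (H₂PO₄⁻) > hydroxide (OH⁻) > CH₃⁻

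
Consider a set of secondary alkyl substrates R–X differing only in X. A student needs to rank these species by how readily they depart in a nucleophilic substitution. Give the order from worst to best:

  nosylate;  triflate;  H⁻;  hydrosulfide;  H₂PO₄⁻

H⁻ < hydrosulfide < H₂PO₄⁻ < nosylate < triflate

triflate: pKₐ(CF₃SO₃H (triflic acid)) ≈ -14 — charge spread over three oxygens and a CF₃ group; the premier leaving group in synthesis
nosylate: pKₐ(p-O₂NC₆H₄SO₃H) ≈ -3.5 — p-nitro group further stabilises the sulfonate
H₂PO₄⁻: pKₐ(H₃PO₄) ≈ 2.1 — moderate base; biological leaving group after further activation
hydrosulfide: pKₐ(H₂S) ≈ 7 — larger and more polarisable than the oxygen analogue
H⁻: pKₐ(H₂) ≈ 36
Listed from poorest to best leaving group as asked.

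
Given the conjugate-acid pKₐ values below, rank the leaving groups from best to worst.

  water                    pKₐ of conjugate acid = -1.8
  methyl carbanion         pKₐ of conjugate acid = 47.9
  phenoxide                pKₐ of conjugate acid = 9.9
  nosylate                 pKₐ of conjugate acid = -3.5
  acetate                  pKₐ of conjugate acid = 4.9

Lower conjugate-acid pKₐ ⇒ weaker base ⇒ better leaving group.
Sorting by the given values: nosylate (-3.5), water (-1.8), acetate (4.9), phenoxide (9.9), methyl carbanion (47.9).

nosylate > water > acetate > phenoxide > methyl carbanion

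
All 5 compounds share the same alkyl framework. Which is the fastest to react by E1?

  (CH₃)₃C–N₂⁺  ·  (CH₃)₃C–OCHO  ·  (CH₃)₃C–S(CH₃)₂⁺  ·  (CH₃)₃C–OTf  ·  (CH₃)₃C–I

Same R in every case — rank the leaving groups.
A good leaving group is a weak base: the lower the pKₐ of its conjugate acid, the more readily it departs.
(CH₃)₃C–N₂⁺ loses N₂: no meaningful conjugate acid; N₂ departs as an exceptionally stable neutral molecule
(CH₃)₃C–OTf loses OTf⁻: pKₐ(CF₃SO₃H (triflic acid)) ≈ -14
(CH₃)₃C–I loses I⁻: pKₐ(HI) ≈ -10
(CH₃)₃C–S(CH₃)₂⁺ loses SR'₂: pKₐ(R'₂SH⁺) ≈ -7
(CH₃)₃C–OCHO loses HCOO⁻: pKₐ(HCOOH) ≈ 3.8

(CH₃)₃C–N₂⁺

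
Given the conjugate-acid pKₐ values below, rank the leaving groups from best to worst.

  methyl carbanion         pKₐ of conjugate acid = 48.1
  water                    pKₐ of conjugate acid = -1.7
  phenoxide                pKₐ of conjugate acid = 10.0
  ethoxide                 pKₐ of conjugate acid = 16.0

water > phenoxide > ethoxide > methyl carbanion

Lower conjugate-acid pKₐ ⇒ weaker base ⇒ better leaving group.
Sorting by the given values: water (-1.7), phenoxide (10.0), ethoxide (16.0), methyl carbanion (48.1).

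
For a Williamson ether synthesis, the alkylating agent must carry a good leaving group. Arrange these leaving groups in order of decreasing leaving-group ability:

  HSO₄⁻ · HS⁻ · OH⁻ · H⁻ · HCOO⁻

HSO₄⁻ > HCOO⁻ > HS⁻ > OH⁻ > H⁻

A good leaving group is a weak base: the lower the pKₐ of its conjugate acid, the more readily it departs.
HSO₄⁻: pKₐ(H₂SO₄) ≈ -3
HCOO⁻: pKₐ(HCOOH) ≈ 3.8
HS⁻: pKₐ(H₂S) ≈ 7
OH⁻: pKₐ(H₂O) ≈ 15.7
H⁻: pKₐ(H₂) ≈ 36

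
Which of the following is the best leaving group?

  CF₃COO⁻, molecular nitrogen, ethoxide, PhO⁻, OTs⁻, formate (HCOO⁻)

Rank by basicity of the departing species: weakest base leaves most easily.
molecular nitrogen: no meaningful conjugate acid; N₂ departs as an exceptionally stable neutral molecule
OTs⁻: pKₐ(p-CH₃C₆H₄SO₃H (TsOH)) ≈ -2.8
CF₃COO⁻: pKₐ(CF₃COOH) ≈ 0.2
formate (HCOO⁻): pKₐ(HCOOH) ≈ 3.8
PhO⁻: pKₐ(C₆H₅OH (phenol)) ≈ 10
ethoxide: pKₐ(CH₃CH₂OH) ≈ 16

molecular nitrogen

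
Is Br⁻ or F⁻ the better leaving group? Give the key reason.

Br⁻

Br⁻ is the better leaving group.
pKₐ(HBr) ≈ -9 versus pKₐ(HF) ≈ 3.2: Br⁻ is the much weaker base.
Weak base; good leaving group.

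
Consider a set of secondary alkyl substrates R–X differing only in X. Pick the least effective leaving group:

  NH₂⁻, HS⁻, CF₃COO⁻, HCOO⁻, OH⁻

NH₂⁻

Leaving-group ability tracks the stability of the departed species; conjugate-acid pKₐ is the usual yardstick (lower pKₐ → better LG).
CF₃COO⁻: pKₐ(CF₃COOH) ≈ 0.2
HCOO⁻: pKₐ(HCOOH) ≈ 3.8
HS⁻: pKₐ(H₂S) ≈ 7
OH⁻: pKₐ(H₂O) ≈ 15.7
NH₂⁻: pKₐ(NH₃) ≈ 38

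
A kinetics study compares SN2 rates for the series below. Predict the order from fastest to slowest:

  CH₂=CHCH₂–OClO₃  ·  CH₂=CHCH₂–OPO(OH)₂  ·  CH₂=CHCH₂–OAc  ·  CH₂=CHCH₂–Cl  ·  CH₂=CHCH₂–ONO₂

CH₂=CHCH₂–OClO₃ > CH₂=CHCH₂–Cl > CH₂=CHCH₂–ONO₂ > CH₂=CHCH₂–OPO(OH)₂ > CH₂=CHCH₂–OAc

The skeletons are identical, so relative rate is governed entirely by leaving-group ability.
A good leaving group is a weak base: the lower the pKₐ of its conjugate acid, the more readily it departs.
CH₂=CHCH₂–OClO₃ loses ClO₄⁻: pKₐ(HClO₄) ≈ -10
CH₂=CHCH₂–Cl loses Cl⁻: pKₐ(HCl) ≈ -7
CH₂=CHCH₂–ONO₂ loses NO₃⁻: pKₐ(HNO₃) ≈ -1.3
CH₂=CHCH₂–OPO(OH)₂ loses H₂PO₄⁻: pKₐ(H₃PO₄) ≈ 2.1
CH₂=CHCH₂–OAc loses AcO⁻: pKₐ(CH₃COOH) ≈ 4.8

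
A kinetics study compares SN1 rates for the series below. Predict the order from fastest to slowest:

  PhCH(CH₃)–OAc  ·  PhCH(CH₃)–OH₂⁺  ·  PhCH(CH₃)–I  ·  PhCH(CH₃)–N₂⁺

The skeletons are identical, so relative rate is governed entirely by leaving-group ability.
Leaving-group ability tracks the stability of the departed species; conjugate-acid pKₐ is the usual yardstick (lower pKₐ → better LG).
PhCH(CH₃)–N₂⁺ loses N₂: no meaningful conjugate acid; N₂ departs as an exceptionally stable neutral molecule
PhCH(CH₃)–I loses I⁻: pKₐ(HI) ≈ -10
PhCH(CH₃)–OH₂⁺ loses H₂O: pKₐ(H₃O⁺) ≈ -1.7
PhCH(CH₃)–OAc loses AcO⁻: pKₐ(CH₃COOH) ≈ 4.8

PhCH(CH₃)–N₂⁺ > PhCH(CH₃)–I > PhCH(CH₃)–OH₂⁺ > PhCH(CH₃)–OAc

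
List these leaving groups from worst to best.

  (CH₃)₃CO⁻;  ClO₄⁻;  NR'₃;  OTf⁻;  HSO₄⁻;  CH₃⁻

CH₃⁻ < (CH₃)₃CO⁻ < NR'₃ < HSO₄⁻ < ClO₄⁻ < OTf⁻

Leaving-group ability tracks the stability of the departed species; conjugate-acid pKₐ is the usual yardstick (lower pKₐ → better LG).
OTf⁻: pKₐ(CF₃SO₃H (triflic acid)) ≈ -14 — charge spread over three oxygens and a CF₃ group; the premier leaving group in synthesis
ClO₄⁻: pKₐ(HClO₄) ≈ -10 — extremely weak base; rarely used for safety reasons
HSO₄⁻: pKₐ(H₂SO₄) ≈ -3 — conjugate base of a strong mineral acid
NR'₃: pKₐ(R'₃NH⁺) ≈ 10.7 — neutral but still a fairly strong base; Hofmann-elimination LG
(CH₃)₃CO⁻: pKₐ(t-BuOH) ≈ 18
CH₃⁻: pKₐ(CH₄) ≈ 48 — unstabilised carbanion; the worst conceivable leaving group
The question asks for worst first, so the sequence is read in increasing leaving-group ability.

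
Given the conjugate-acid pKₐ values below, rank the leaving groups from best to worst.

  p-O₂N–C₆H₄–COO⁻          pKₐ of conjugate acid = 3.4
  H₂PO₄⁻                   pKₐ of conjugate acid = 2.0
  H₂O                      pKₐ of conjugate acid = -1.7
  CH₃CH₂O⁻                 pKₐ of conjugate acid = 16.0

H₂O > H₂PO₄⁻ > p-O₂N–C₆H₄–COO⁻ > CH₃CH₂O⁻

Lower conjugate-acid pKₐ ⇒ weaker base ⇒ better leaving group.
Sorting by the given values: H₂O (-1.7), H₂PO₄⁻ (2.0), p-O₂N–C₆H₄–COO⁻ (3.4), CH₃CH₂O⁻ (16.0).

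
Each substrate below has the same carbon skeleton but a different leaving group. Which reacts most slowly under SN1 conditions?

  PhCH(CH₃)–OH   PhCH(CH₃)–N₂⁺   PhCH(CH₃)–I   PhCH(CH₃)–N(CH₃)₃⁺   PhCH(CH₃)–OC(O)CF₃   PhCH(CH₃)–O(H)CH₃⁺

PhCH(CH₃)–OH

Identical carbon frameworks mean the comparison reduces to leaving-group quality.
Rank by basicity of the departing species: weakest base leaves most easily.
PhCH(CH₃)–N₂⁺ loses N₂: no meaningful conjugate acid; N₂ departs as an exceptionally stable neutral molecule
PhCH(CH₃)–I loses I⁻: pKₐ(HI) ≈ -10
PhCH(CH₃)–O(H)CH₃⁺ loses R'OH: pKₐ(R'OH₂⁺) ≈ -2.4
PhCH(CH₃)–OC(O)CF₃ loses CF₃COO⁻: pKₐ(CF₃COOH) ≈ 0.2
PhCH(CH₃)–N(CH₃)₃⁺ loses NR'₃: pKₐ(R'₃NH⁺) ≈ 10.7
PhCH(CH₃)–OH loses OH⁻: pKₐ(H₂O) ≈ 15.7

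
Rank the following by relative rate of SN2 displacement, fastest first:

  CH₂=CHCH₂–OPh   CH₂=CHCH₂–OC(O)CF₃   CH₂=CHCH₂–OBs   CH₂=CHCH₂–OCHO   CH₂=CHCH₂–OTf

CH₂=CHCH₂–OTf > CH₂=CHCH₂–OBs > CH₂=CHCH₂–OC(O)CF₃ > CH₂=CHCH₂–OCHO > CH₂=CHCH₂–OPh

The skeletons are identical, so relative rate is governed entirely by leaving-group ability.
A good leaving group is a weak base: the lower the pKₐ of its conjugate acid, the more readily it departs.
CH₂=CHCH₂–OTf loses OTf⁻: pKₐ(CF₃SO₃H (triflic acid)) ≈ -14
CH₂=CHCH₂–OBs loses OBs⁻: pKₐ(p-BrC₆H₄SO₃H) ≈ -2.8
CH₂=CHCH₂–OC(O)CF₃ loses CF₃COO⁻: pKₐ(CF₃COOH) ≈ 0.2
CH₂=CHCH₂–OCHO loses HCOO⁻: pKₐ(HCOOH) ≈ 3.8
CH₂=CHCH₂–OPh loses PhO⁻: pKₐ(C₆H₅OH (phenol)) ≈ 10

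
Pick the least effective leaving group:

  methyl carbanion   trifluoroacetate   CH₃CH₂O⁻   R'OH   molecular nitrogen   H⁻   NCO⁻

molecular nitrogen: no meaningful conjugate acid; N₂ departs as an exceptionally stable neutral molecule
R'OH: pKₐ(R'OH₂⁺) ≈ -2.4
trifluoroacetate: pKₐ(CF₃COOH) ≈ 0.2
NCO⁻: pKₐ(HOCN) ≈ 3.5
CH₃CH₂O⁻: pKₐ(CH₃CH₂OH) ≈ 16
H⁻: pKₐ(H₂) ≈ 36
methyl carbanion: pKₐ(CH₄) ≈ 48

methyl carbanion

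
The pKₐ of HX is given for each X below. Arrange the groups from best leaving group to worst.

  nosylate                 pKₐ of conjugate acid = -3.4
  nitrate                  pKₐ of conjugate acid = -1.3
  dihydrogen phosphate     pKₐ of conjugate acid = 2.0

Lower conjugate-acid pKₐ ⇒ weaker base ⇒ better leaving group.
Sorting by the given values: nosylate (-3.4), nitrate (-1.3), dihydrogen phosphate (2.0).

nosylate > nitrate > dihydrogen phosphate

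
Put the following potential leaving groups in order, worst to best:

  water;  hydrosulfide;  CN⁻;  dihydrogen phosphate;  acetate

Rank by basicity of the departing species: weakest base leaves most easily.
water: pKₐ(H₃O⁺) ≈ -1.7
dihydrogen phosphate: pKₐ(H₃PO₄) ≈ 2.1 — moderate base; biological leaving group after further activation
acetate: pKₐ(CH₃COOH) ≈ 4.8
hydrosulfide: pKₐ(H₂S) ≈ 7 — larger and more polarisable than the oxygen analogue
CN⁻: pKₐ(HCN) ≈ 9.2 — sp carbon stabilises the charge somewhat, but still a poor LG
Reversing gives the worst-to-best order requested.

CN⁻ < hydrosulfide < acetate < dihydrogen phosphate < water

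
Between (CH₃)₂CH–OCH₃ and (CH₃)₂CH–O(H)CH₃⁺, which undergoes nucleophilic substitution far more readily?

(CH₃)₂CH–O(H)CH₃⁺

From (CH₃)₂CH–OCH₃ the departing group would be CH₃O⁻ (pKₐ(CH₃OH) ≈ 15.5). Strong base; alkoxides do not leave unassisted.
From (CH₃)₂CH–O(H)CH₃⁺ the leaving group is R'OH (pKₐ(R'OH₂⁺) ≈ -2.4). Neutral; leaves from a protonated ether (an oxonium ion, R–O(H)R'⁺).
(In practice (CH₃)₂CH–O(H)CH₃⁺ is made from (CH₃)₂CH–OCH₃ by protonation with concentrated HI, allowing neutral methanol, rather than methoxide, to depart.)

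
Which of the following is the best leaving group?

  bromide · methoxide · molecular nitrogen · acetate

molecular nitrogen

A good leaving group is a weak base: the lower the pKₐ of its conjugate acid, the more readily it departs.
molecular nitrogen: no meaningful conjugate acid; N₂ departs as an exceptionally stable neutral molecule
bromide: pKₐ(HBr) ≈ -9
acetate: pKₐ(CH₃COOH) ≈ 4.8
methoxide: pKₐ(CH₃OH) ≈ 15.5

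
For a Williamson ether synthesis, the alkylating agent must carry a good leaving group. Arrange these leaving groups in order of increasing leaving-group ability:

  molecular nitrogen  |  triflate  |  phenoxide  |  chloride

phenoxide < chloride < triflate < molecular nitrogen

molecular nitrogen: no meaningful conjugate acid; N₂ departs as an exceptionally stable neutral molecule
triflate: pKₐ(CF₃SO₃H (triflic acid)) ≈ -14 — charge spread over three oxygens and a CF₃ group; the premier leaving group in synthesis
chloride: pKₐ(HCl) ≈ -7
phenoxide: pKₐ(C₆H₅OH (phenol)) ≈ 10 — resonance into the ring helps, but still a poor LG
The question asks for worst first, so the sequence is read in increasing leaving-group ability.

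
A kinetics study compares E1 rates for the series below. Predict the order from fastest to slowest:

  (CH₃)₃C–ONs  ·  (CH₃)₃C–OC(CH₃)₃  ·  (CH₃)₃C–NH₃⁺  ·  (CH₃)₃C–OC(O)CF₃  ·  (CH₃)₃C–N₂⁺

(CH₃)₃C–N₂⁺ > (CH₃)₃C–ONs > (CH₃)₃C–OC(O)CF₃ > (CH₃)₃C–NH₃⁺ > (CH₃)₃C–OC(CH₃)₃

Identical carbon frameworks mean the comparison reduces to leaving-group quality.
The more stable X⁻ (or X) is on its own — i.e. the weaker a base it is — the better a leaving group it makes.
(CH₃)₃C–N₂⁺ loses N₂: no meaningful conjugate acid; N₂ departs as an exceptionally stable neutral molecule
(CH₃)₃C–ONs loses ONs⁻: pKₐ(p-O₂NC₆H₄SO₃H) ≈ -3.5
(CH₃)₃C–OC(O)CF₃ loses CF₃COO⁻: pKₐ(CF₃COOH) ≈ 0.2
(CH₃)₃C–NH₃⁺ loses NH₃: pKₐ(NH₄⁺) ≈ 9.2
(CH₃)₃C–OC(CH₃)₃ loses (CH₃)₃CO⁻: pKₐ(t-BuOH) ≈ 18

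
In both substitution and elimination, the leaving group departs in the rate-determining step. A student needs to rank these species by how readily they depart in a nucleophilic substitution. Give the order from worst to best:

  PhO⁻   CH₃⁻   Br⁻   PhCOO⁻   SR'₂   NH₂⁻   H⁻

CH₃⁻ < NH₂⁻ < H⁻ < PhO⁻ < PhCOO⁻ < SR'₂ < Br⁻

Leaving-group ability tracks the stability of the departed species; conjugate-acid pKₐ is the usual yardstick (lower pKₐ → better LG).
Br⁻: pKₐ(HBr) ≈ -9
SR'₂: pKₐ(R'₂SH⁺) ≈ -7 — neutral; leaves from a sulfonium salt (R–SR'₂⁺)
PhCOO⁻: pKₐ(C₆H₅COOH) ≈ 4.2 — aryl carboxylate
PhO⁻: pKₐ(C₆H₅OH (phenol)) ≈ 10
H⁻: pKₐ(H₂) ≈ 36 — extremely strong base; leaves only in special hydride-transfer contexts
NH₂⁻: pKₐ(NH₃) ≈ 38
CH₃⁻: pKₐ(CH₄) ≈ 48 — unstabilised carbanion; the worst conceivable leaving group
Listed from poorest to best leaving group as asked.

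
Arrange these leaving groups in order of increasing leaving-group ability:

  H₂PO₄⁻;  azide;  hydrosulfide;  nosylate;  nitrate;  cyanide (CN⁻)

A good leaving group is a weak base: the lower the pKₐ of its conjugate acid, the more readily it departs.
nosylate: pKₐ(p-O₂NC₆H₄SO₃H) ≈ -3.5
nitrate: pKₐ(HNO₃) ≈ -1.3
H₂PO₄⁻: pKₐ(H₃PO₄) ≈ 2.1
azide: pKₐ(HN₃) ≈ 4.7
hydrosulfide: pKₐ(H₂S) ≈ 7
cyanide (CN⁻): pKₐ(HCN) ≈ 9.2
Listed from poorest to best leaving group as asked.

cyanide (CN⁻) < hydrosulfide < azide < H₂PO₄⁻ < nitrate < nosylate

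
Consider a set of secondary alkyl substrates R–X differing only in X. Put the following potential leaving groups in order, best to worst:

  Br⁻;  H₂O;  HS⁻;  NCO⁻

Br⁻ > H₂O > NCO⁻ > HS⁻

Leaving-group ability tracks the stability of the departed species; conjugate-acid pKₐ is the usual yardstick (lower pKₐ → better LG).
Br⁻: pKₐ(HBr) ≈ -9
H₂O: pKₐ(H₃O⁺) ≈ -1.7
NCO⁻: pKₐ(HOCN) ≈ 3.5
HS⁻: pKₐ(H₂S) ≈ 7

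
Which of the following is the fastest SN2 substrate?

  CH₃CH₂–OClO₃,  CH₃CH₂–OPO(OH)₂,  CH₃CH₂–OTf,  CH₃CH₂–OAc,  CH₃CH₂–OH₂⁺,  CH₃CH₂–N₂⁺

CH₃CH₂–N₂⁺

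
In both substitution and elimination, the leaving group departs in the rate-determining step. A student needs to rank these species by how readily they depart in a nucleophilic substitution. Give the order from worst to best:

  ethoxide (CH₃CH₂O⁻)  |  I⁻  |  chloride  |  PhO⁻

Rank by basicity of the departing species: weakest base leaves most easily.
I⁻: pKₐ(HI) ≈ -10
chloride: pKₐ(HCl) ≈ -7
PhO⁻: pKₐ(C₆H₅OH (phenol)) ≈ 10
ethoxide (CH₃CH₂O⁻): pKₐ(CH₃CH₂OH) ≈ 16
The question asks for worst first, so the sequence is read in increasing leaving-group ability.

ethoxide (CH₃CH₂O⁻) < PhO⁻ < chloride < I⁻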